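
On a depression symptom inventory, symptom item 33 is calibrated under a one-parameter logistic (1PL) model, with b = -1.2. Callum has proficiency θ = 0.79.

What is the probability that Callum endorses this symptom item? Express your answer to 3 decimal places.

0.880

P(θ) = 1 / (1 + exp(−(θ − b)))
Exponent: (0.79 − (-1.2)) = 1.9900
1/(1 + e^{-1.9900}) = 0.8797
P = 0.8797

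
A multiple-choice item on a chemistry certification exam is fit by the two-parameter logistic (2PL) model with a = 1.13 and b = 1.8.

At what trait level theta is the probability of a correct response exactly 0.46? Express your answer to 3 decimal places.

P(theta) = 1 / (1 + exp(−a(theta − b)))
logit = ln(0.4600/0.5400) = -0.1603
theta = b + logit/(a) = 1.8 + (-0.1603)/1.1300 = 1.6581

1.658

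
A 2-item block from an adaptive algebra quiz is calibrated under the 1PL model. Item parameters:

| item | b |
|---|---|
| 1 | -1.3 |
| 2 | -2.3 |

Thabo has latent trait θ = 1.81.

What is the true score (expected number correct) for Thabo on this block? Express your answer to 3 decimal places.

1.941

P(θ) = 1 / (1 + exp(−(θ − b)))
P_1 = 1/(1+e^{-3.1100}) = 0.9573
P_2 = 1/(1+e^{-4.1100}) = 0.9839
E[score] = 0.9573 + 0.9839 = 1.9412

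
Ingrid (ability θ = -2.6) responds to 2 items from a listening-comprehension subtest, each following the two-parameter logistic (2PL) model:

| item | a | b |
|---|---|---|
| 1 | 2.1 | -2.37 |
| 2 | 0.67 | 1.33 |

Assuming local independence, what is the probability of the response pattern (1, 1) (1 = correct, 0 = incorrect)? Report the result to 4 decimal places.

P(θ) = 1 / (1 + exp(−a(θ − b)))
P_1 = 1/(1+e^{0.4830}) = 0.3815
P_2 = 1/(1+e^{2.6331}) = 0.0670
L = P_1 × P_2 = 0.3815 × 0.0670 = 0.02558

0.0256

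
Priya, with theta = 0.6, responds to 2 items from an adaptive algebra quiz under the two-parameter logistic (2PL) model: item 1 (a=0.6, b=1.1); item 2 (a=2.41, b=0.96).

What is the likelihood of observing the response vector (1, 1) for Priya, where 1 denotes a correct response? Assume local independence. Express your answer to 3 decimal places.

P(theta) = 1 / (1 + exp(−a(theta − b)))
P_1 = 1/(1+e^{0.3000}) = 0.4256
P_2 = 1/(1+e^{0.8676}) = 0.2958
L = P_1 × P_2 = 0.4256 × 0.2958 = 0.12586

0.126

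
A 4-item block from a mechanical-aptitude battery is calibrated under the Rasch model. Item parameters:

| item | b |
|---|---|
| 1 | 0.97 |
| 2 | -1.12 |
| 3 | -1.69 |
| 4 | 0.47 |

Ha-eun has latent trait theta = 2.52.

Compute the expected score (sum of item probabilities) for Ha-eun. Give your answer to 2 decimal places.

P(theta) = 1 / (1 + exp(−(theta − b)))
P_1 = 1/(1+e^{-1.5500}) = 0.8249
P_2 = 1/(1+e^{-3.6400}) = 0.9744
P_3 = 1/(1+e^{-4.2100}) = 0.9854
P_4 = 1/(1+e^{-2.0500}) = 0.8859
E[score] = 0.8249 + 0.9744 + 0.9854 + 0.8859 = 3.6707

3.67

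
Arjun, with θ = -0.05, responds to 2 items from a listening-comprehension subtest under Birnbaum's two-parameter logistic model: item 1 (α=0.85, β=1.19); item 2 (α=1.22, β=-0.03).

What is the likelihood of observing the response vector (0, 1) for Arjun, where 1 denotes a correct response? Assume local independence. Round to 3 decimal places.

P(θ) = 1 / (1 + exp(−α(θ − β)))
P_1 = 1/(1+e^{1.0540}) = 0.2585
P_2 = 1/(1+e^{0.0244}) = 0.4939
L = (1−P_1) × P_2 = 0.7415 × 0.4939 = 0.36625

0.366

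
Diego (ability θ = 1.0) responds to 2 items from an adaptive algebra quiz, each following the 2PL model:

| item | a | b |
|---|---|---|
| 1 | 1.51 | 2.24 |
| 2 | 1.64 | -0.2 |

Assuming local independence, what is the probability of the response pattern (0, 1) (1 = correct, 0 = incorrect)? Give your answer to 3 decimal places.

P(θ) = 1 / (1 + exp(−a(θ − b)))
P_1 = 1/(1+e^{1.8724}) = 0.1333
P_2 = 1/(1+e^{-1.9680}) = 0.8774
L = (1−P_1) × P_2 = 0.8667 × 0.8774 = 0.76047

0.760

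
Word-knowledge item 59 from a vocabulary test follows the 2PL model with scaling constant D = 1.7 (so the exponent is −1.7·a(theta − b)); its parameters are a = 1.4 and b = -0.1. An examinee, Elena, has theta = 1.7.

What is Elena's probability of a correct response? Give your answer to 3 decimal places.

0.986

P(theta) = 1 / (1 + exp(−D·a(theta − b)))
Exponent: 1.7 × 1.4 × (1.7 − (-0.1)) = 4.2840
1/(1 + e^{-4.2840}) = 0.9864
P = 0.9864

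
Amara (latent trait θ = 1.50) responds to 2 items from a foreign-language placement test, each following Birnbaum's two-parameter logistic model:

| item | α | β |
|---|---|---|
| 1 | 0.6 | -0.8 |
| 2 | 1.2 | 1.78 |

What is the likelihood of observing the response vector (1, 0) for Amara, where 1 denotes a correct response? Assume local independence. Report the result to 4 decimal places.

0.4660

P(θ) = 1 / (1 + exp(−α(θ − β)))
P_1 = 1/(1+e^{-1.3800}) = 0.7990
P_2 = 1/(1+e^{0.3360}) = 0.4168
L = P_1 × (1−P_2) = 0.7990 × 0.5832 = 0.46599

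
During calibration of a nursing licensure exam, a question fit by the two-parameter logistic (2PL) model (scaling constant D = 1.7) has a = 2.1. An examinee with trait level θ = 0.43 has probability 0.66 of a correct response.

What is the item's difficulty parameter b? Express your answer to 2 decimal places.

P(θ) = 1 / (1 + exp(−D·a(θ − b)))
logit(0.66) = ln(0.66/0.34) = 0.6633
b = θ − logit/(1.7·a) = 0.43 − 0.6633/3.5700 = 0.2442

0.24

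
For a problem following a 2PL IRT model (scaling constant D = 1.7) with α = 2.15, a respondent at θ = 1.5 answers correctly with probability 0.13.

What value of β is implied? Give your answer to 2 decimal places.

2.02

P(θ) = 1 / (1 + exp(−D·α(θ − β)))
logit(0.13) = ln(0.13/0.87) = -1.9010
β = θ − logit/(1.7·α) = 1.5 − (-1.9010)/3.6550 = 2.0201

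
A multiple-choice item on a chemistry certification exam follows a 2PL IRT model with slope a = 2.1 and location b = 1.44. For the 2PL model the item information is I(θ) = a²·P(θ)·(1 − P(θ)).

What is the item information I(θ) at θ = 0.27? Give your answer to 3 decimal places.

0.321

P = 1/(1+e^{2.4570}) = 0.0789
P(1−P) = 0.0789 × 0.9211 = 0.0727
I = a² × P(1−P) = 2.1² × 0.0727 = 0.32060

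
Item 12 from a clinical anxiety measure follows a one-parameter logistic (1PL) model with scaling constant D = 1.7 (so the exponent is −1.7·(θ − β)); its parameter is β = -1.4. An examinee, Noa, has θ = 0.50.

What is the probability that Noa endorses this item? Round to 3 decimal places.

0.962

P(θ) = 1 / (1 + exp(−D·(θ − β)))
Exponent: 1.7 × (0.50 − (-1.4)) = 3.2300
1/(1 + e^{-3.2300}) = 0.9619
P = 0.9619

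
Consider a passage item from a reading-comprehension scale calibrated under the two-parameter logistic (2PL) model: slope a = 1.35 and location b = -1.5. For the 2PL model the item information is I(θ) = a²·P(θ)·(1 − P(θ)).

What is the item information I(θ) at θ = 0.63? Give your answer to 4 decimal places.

0.0921

P = 1/(1+e^{-2.8755}) = 0.9466
P(1−P) = 0.9466 × 0.0534 = 0.0505
I = a² × P(1−P) = 1.35² × 0.0505 = 0.09209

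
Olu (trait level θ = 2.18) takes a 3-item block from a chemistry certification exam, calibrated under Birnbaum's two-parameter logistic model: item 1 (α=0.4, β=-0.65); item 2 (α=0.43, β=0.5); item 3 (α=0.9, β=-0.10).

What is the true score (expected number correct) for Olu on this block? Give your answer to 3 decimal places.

2.315

P(θ) = 1 / (1 + exp(−α(θ − β)))
P_1 = 1/(1+e^{-1.1320}) = 0.7562
P_2 = 1/(1+e^{-0.7224}) = 0.6731
P_3 = 1/(1+e^{-2.0520}) = 0.8861
E[score] = 0.7562 + 0.6731 + 0.8861 = 2.3155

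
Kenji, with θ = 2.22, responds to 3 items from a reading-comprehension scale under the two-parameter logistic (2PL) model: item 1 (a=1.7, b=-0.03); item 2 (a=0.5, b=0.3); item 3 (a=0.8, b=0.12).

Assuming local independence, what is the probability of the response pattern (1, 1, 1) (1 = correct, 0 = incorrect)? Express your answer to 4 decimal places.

P(θ) = 1 / (1 + exp(−a(θ − b)))
P_1 = 1/(1+e^{-3.8250}) = 0.9786
P_2 = 1/(1+e^{-0.9600}) = 0.7231
P_3 = 1/(1+e^{-1.6800}) = 0.8429
L = P_1 × P_2 × P_3 = 0.9786 × 0.7231 × 0.8429 = 0.59651

0.5965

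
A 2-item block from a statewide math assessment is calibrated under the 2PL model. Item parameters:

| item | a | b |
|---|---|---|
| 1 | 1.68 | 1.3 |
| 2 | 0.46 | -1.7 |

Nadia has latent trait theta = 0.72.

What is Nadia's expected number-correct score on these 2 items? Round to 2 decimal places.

1.03

P(theta) = 1 / (1 + exp(−a(theta − b)))
P_1 = 1/(1+e^{0.9744}) = 0.2740
P_2 = 1/(1+e^{-1.1132}) = 0.7527
E[score] = 0.2740 + 0.7527 = 1.0267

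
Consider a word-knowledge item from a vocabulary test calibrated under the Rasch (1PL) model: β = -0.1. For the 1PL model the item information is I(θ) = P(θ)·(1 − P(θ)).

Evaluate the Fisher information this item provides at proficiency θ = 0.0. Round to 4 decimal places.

P = 1/(1+e^{-0.1000}) = 0.5250
P(1−P) = 0.5250 × 0.4750 = 0.2494
I = P(1−P) = 0.24938

0.2494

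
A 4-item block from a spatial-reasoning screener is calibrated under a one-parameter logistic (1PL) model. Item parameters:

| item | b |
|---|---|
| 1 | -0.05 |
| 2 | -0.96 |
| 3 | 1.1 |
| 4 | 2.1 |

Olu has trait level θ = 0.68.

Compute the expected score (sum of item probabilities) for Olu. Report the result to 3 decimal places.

2.104

P(θ) = 1 / (1 + exp(−(θ − b)))
P_1 = 1/(1+e^{-0.7300}) = 0.6748
P_2 = 1/(1+e^{-1.6400}) = 0.8375
P_3 = 1/(1+e^{0.4200}) = 0.3965
P_4 = 1/(1+e^{1.4200}) = 0.1947
E[score] = 0.6748 + 0.8375 + 0.3965 + 0.1947 = 2.1035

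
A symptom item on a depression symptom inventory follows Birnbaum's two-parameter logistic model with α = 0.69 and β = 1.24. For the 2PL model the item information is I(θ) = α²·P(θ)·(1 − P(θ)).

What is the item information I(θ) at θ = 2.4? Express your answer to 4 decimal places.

0.1018

P = 1/(1+e^{-0.8004}) = 0.6901
P(1−P) = 0.6901 × 0.3099 = 0.2139
I = α² × P(1−P) = 0.69² × 0.2139 = 0.10183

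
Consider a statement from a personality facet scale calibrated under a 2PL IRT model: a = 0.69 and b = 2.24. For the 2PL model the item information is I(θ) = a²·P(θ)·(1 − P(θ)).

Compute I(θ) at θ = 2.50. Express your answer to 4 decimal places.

P = 1/(1+e^{-0.1794}) = 0.5447
P(1−P) = 0.5447 × 0.4553 = 0.2480
I = a² × P(1−P) = 0.69² × 0.2480 = 0.11807

0.1181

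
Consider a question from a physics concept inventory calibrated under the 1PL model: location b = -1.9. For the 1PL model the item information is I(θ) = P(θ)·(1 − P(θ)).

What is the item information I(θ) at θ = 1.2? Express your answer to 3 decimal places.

P = 1/(1+e^{-3.1000}) = 0.9569
P(1−P) = 0.9569 × 0.0431 = 0.0412
I = P(1−P) = 0.04125

0.041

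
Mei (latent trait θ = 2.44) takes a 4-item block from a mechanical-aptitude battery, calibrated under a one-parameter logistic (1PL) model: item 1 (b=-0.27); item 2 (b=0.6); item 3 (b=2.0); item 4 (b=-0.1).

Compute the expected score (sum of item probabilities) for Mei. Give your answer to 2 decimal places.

P(θ) = 1 / (1 + exp(−(θ − b)))
P_1 = 1/(1+e^{-2.7100}) = 0.9376
P_2 = 1/(1+e^{-1.8400}) = 0.8629
P_3 = 1/(1+e^{-0.4400}) = 0.6083
P_4 = 1/(1+e^{-2.5400}) = 0.9269
E[score] = 0.9376 + 0.8629 + 0.6083 + 0.9269 = 3.3357

3.34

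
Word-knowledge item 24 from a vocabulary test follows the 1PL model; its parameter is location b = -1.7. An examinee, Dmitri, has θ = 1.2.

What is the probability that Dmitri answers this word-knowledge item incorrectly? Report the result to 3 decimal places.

P(θ) = 1 / (1 + exp(−(θ − b)))
Exponent: (1.2 − (-1.7)) = 2.9000
1/(1 + e^{-2.9000}) = 0.9478
P = 0.9478
P(incorrect) = 1 − 0.9478 = 0.0522

0.052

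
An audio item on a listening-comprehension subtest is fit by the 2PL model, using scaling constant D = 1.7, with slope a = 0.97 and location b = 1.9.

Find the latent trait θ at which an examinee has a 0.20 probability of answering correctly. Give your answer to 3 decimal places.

P(θ) = 1 / (1 + exp(−D·a(θ − b)))
logit = ln(0.2000/0.8000) = -1.3863
θ = b + logit/(1.7·a) = 1.9 + (-1.3863)/1.6490 = 1.0593

1.059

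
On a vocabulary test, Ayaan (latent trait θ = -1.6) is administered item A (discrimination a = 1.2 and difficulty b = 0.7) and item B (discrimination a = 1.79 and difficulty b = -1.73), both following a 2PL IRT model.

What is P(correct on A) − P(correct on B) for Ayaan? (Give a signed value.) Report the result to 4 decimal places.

-0.4984

P(θ) = 1 / (1 + exp(−a(θ − b)))
P_A = 0.0595
P_B = 0.5579
P_A − P_B = -0.4984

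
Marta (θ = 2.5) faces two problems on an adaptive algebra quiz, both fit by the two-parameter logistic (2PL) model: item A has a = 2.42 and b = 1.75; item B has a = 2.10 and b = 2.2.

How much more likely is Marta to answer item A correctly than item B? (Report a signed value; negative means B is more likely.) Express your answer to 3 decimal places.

P(θ) = 1 / (1 + exp(−a(θ − b)))
P_A = 0.8600
P_B = 0.6525
P_A − P_B = 0.2075

0.207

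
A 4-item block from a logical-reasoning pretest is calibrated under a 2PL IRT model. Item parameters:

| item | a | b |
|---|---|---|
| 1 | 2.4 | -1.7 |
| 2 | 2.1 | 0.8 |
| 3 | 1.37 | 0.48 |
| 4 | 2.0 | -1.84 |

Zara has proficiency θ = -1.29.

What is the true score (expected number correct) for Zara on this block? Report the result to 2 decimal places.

P(θ) = 1 / (1 + exp(−a(θ − b)))
P_1 = 1/(1+e^{-0.9840}) = 0.7279
P_2 = 1/(1+e^{4.3890}) = 0.0123
P_3 = 1/(1+e^{2.4249}) = 0.0813
P_4 = 1/(1+e^{-1.1000}) = 0.7503
E[score] = 0.7279 + 0.0123 + 0.0813 + 0.7503 = 1.5717

1.57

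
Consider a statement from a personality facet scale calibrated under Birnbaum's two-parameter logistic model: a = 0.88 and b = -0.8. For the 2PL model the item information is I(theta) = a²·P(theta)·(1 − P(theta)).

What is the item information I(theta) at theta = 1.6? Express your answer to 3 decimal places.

P = 1/(1+e^{-2.1120}) = 0.8921
P(1−P) = 0.8921 × 0.1079 = 0.0963
I = a² × P(1−P) = 0.88² × 0.0963 = 0.07456

0.075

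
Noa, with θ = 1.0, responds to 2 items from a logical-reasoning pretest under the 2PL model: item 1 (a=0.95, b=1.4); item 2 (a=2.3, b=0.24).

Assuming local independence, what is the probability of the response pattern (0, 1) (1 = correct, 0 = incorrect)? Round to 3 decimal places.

P(θ) = 1 / (1 + exp(−a(θ − b)))
P_1 = 1/(1+e^{0.3800}) = 0.4061
P_2 = 1/(1+e^{-1.7480}) = 0.8517
L = (1−P_1) × P_2 = 0.5939 × 0.8517 = 0.50580

0.506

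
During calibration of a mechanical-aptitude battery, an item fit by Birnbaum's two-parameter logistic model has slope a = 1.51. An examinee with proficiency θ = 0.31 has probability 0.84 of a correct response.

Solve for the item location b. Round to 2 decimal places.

P(θ) = 1 / (1 + exp(−a(θ − b)))
logit(0.84) = ln(0.84/0.16) = 1.6582
b = θ − logit/(a) = 0.31 − 1.6582/1.5100 = -0.7882

-0.79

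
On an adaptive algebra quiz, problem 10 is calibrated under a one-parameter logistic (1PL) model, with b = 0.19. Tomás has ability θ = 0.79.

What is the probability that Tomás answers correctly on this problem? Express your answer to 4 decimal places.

0.6457

P(θ) = 1 / (1 + exp(−(θ − b)))
Exponent: (0.79 − 0.19) = 0.6000
1/(1 + e^{-0.6000}) = 0.6457
P = 0.6457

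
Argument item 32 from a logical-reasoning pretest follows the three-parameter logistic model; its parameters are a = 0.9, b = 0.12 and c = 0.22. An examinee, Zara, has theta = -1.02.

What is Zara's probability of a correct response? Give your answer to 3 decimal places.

0.426

P(theta) = c + (1 − c) · 1 / (1 + exp(−a(theta − b)))
Exponent: 0.9 × (-1.02 − 0.12) = -1.0260
1/(1 + e^{1.0260}) = 0.2639
P = 0.22 + 0.78 × 0.2639 = 0.4258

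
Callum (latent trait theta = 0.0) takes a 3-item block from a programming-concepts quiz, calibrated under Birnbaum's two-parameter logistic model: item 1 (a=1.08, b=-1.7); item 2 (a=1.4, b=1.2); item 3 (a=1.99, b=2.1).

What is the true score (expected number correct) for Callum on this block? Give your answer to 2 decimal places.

1.03

P(theta) = 1 / (1 + exp(−a(theta − b)))
P_1 = 1/(1+e^{-1.8360}) = 0.8625
P_2 = 1/(1+e^{1.6800}) = 0.1571
P_3 = 1/(1+e^{4.1790}) = 0.0151
E[score] = 0.8625 + 0.1571 + 0.0151 = 1.0347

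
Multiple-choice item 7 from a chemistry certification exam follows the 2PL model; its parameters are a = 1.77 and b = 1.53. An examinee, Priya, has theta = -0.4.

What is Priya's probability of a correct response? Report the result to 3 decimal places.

0.032

P(theta) = 1 / (1 + exp(−a(theta − b)))
Exponent: 1.77 × (-0.4 − 1.53) = -3.4161
1/(1 + e^{3.4161}) = 0.0318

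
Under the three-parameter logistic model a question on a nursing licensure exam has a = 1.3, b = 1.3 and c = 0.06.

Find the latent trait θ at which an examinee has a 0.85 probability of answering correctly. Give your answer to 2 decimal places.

2.58

P(θ) = c + (1 − c) · 1 / (1 + exp(−a(θ − b)))
Remove guessing floor: (0.85 − 0.06)/(1 − 0.06) = 0.8404
logit = ln(0.8404/0.1596) = 1.6614
θ = b + logit/(a) = 1.3 + 1.6614/1.3000 = 2.5780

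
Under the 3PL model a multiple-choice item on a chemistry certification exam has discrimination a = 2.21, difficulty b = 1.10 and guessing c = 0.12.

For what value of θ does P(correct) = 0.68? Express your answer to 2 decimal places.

P(θ) = c + (1 − c) · 1 / (1 + exp(−a(θ − b)))
Remove guessing floor: (0.68 − 0.12)/(1 − 0.12) = 0.6364
logit = ln(0.6364/0.3636) = 0.5596
θ = b + logit/(a) = 1.10 + 0.5596/2.2100 = 1.3532

1.35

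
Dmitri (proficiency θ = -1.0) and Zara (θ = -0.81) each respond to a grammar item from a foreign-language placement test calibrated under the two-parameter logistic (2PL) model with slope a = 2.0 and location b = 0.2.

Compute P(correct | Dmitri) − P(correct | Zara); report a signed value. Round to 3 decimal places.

-0.034

P(θ) = 1 / (1 + exp(−a(θ − b)))
P(Dmitri) = 0.0832  [exponent -2.4000]
P(Zara) = 0.1171  [exponent -2.0200]
Difference = 0.0832 − 0.1171 = -0.0339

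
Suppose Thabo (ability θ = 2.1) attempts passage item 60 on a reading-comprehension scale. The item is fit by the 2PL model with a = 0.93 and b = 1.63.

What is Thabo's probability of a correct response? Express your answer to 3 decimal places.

0.608

P(θ) = 1 / (1 + exp(−a(θ − b)))
Exponent: 0.93 × (2.1 − 1.63) = 0.4371
1/(1 + e^{-0.4371}) = 0.6076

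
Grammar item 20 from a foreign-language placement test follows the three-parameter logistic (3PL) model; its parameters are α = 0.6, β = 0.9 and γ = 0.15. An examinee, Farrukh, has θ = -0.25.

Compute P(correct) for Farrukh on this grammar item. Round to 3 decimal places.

P(θ) = γ + (1 − γ) · 1 / (1 + exp(−α(θ − β)))
Exponent: 0.6 × (-0.25 − 0.9) = -0.6900
1/(1 + e^{0.6900}) = 0.3340
P = 0.15 + 0.85 × 0.3340 = 0.4339

0.434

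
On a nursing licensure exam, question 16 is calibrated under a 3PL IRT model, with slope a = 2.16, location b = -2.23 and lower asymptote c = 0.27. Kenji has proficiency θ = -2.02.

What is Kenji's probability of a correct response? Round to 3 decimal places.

P(θ) = c + (1 − c) · 1 / (1 + exp(−a(θ − b)))
Exponent: 2.16 × (-2.02 − (-2.23)) = 0.4536
1/(1 + e^{-0.4536}) = 0.6115
P = 0.27 + 0.73 × 0.6115 = 0.7164

0.716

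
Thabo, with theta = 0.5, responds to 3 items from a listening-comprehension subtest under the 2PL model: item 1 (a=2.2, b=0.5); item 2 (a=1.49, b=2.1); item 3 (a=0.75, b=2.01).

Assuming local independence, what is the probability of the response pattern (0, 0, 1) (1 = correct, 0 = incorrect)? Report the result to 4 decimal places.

0.1116

P(theta) = 1 / (1 + exp(−a(theta − b)))
P_1 = 1/(1+e^{0.0000}) = 0.5000
P_2 = 1/(1+e^{2.3840}) = 0.0844
P_3 = 1/(1+e^{1.1325}) = 0.2437
L = (1−P_1) × (1−P_2) × P_3 = 0.5000 × 0.9156 × 0.2437 = 0.11157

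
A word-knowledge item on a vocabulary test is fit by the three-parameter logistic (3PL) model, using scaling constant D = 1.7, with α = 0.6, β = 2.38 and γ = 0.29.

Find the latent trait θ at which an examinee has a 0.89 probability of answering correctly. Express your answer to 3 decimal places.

4.043

P(θ) = γ + (1 − γ) · 1 / (1 + exp(−D·α(θ − β)))
Remove guessing floor: (0.89 − 0.29)/(1 − 0.29) = 0.8451
logit = ln(0.8451/0.1549) = 1.6964
θ = β + logit/(1.7·α) = 2.38 + 1.6964/1.0200 = 4.0432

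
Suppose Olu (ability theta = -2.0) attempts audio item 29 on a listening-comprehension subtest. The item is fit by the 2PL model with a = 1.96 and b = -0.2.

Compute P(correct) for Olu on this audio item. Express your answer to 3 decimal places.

P(theta) = 1 / (1 + exp(−a(theta − b)))
Exponent: 1.96 × (-2.0 − (-0.2)) = -3.5280
1/(1 + e^{3.5280}) = 0.0285

0.029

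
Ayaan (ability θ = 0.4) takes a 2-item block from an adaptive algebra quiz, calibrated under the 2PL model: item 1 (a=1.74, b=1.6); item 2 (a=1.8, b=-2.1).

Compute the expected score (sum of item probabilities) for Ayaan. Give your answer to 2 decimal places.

1.10

P(θ) = 1 / (1 + exp(−a(θ − b)))
P_1 = 1/(1+e^{2.0880}) = 0.1103
P_2 = 1/(1+e^{-4.5000}) = 0.9890
E[score] = 0.1103 + 0.9890 = 1.0993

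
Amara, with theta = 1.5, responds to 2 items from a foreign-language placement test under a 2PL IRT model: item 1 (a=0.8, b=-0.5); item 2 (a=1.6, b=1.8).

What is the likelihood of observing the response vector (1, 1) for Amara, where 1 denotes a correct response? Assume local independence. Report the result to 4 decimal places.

0.3180

P(theta) = 1 / (1 + exp(−a(theta − b)))
P_1 = 1/(1+e^{-1.6000}) = 0.8320
P_2 = 1/(1+e^{0.4800}) = 0.3823
L = P_1 × P_2 = 0.8320 × 0.3823 = 0.31804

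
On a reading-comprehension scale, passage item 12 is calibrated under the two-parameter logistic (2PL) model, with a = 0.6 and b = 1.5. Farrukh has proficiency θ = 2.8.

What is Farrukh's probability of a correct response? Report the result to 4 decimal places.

P(θ) = 1 / (1 + exp(−a(θ − b)))
Exponent: 0.6 × (2.8 − 1.5) = 0.7800
1/(1 + e^{-0.7800}) = 0.6857

0.6857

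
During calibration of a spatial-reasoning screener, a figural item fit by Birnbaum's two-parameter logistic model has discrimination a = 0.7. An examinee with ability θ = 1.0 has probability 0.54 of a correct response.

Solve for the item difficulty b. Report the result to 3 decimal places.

0.771

P(θ) = 1 / (1 + exp(−a(θ − b)))
logit(0.54) = ln(0.54/0.46) = 0.1603
b = θ − logit/(a) = 1.0 − 0.1603/0.7000 = 0.7709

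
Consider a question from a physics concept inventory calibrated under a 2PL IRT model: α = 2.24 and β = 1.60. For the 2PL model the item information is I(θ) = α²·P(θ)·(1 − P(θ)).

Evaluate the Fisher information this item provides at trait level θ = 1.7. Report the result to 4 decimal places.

P = 1/(1+e^{-0.2240}) = 0.5558
P(1−P) = 0.5558 × 0.4442 = 0.2469
I = α² × P(1−P) = 2.24² × 0.2469 = 1.23880

1.2388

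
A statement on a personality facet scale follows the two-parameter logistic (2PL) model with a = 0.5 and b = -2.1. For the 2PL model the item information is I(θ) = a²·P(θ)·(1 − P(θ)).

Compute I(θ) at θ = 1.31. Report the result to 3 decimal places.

P = 1/(1+e^{-1.7050}) = 0.8462
P(1−P) = 0.8462 × 0.1538 = 0.1302
I = a² × P(1−P) = 0.5² × 0.1302 = 0.03254

0.033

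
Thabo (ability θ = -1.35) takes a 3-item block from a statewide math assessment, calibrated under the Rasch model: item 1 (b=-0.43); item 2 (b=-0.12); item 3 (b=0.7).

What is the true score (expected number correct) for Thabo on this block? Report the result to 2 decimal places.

P(θ) = 1 / (1 + exp(−(θ − b)))
P_1 = 1/(1+e^{0.9200}) = 0.2850
P_2 = 1/(1+e^{1.2300}) = 0.2262
P_3 = 1/(1+e^{2.0500}) = 0.1141
E[score] = 0.2850 + 0.2262 + 0.1141 = 0.6252

0.63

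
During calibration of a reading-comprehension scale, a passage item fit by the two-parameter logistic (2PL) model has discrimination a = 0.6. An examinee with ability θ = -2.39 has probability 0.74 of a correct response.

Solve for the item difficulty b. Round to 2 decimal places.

P(θ) = 1 / (1 + exp(−a(θ − b)))
logit(0.74) = ln(0.74/0.26) = 1.0460
b = θ − logit/(a) = -2.39 − 1.0460/0.6000 = -4.1333

-4.13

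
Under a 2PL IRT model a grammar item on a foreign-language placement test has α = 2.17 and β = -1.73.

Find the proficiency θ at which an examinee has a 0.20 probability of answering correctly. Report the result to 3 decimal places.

-2.369

P(θ) = 1 / (1 + exp(−α(θ − β)))
logit = ln(0.2000/0.8000) = -1.3863
θ = β + logit/(α) = -1.73 + (-1.3863)/2.1700 = -2.3688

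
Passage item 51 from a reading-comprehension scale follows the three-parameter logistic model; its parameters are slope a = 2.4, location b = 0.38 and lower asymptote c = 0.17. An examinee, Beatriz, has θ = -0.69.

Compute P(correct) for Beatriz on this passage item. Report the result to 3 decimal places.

P(θ) = c + (1 − c) · 1 / (1 + exp(−a(θ − b)))
Exponent: 2.4 × (-0.69 − 0.38) = -2.5680
1/(1 + e^{2.5680}) = 0.0712
P = 0.17 + 0.83 × 0.0712 = 0.2291

0.229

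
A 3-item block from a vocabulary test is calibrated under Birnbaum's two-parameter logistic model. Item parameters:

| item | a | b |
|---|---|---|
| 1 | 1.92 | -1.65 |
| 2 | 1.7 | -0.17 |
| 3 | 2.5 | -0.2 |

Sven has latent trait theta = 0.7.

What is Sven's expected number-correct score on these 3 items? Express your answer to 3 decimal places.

P(theta) = 1 / (1 + exp(−a(theta − b)))
P_1 = 1/(1+e^{-4.5120}) = 0.9891
P_2 = 1/(1+e^{-1.4790}) = 0.8144
P_3 = 1/(1+e^{-2.2500}) = 0.9047
E[score] = 0.9891 + 0.8144 + 0.9047 = 2.7082

2.708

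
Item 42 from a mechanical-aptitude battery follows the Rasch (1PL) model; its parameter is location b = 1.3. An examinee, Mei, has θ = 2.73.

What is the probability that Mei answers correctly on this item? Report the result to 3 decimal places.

0.807

P(θ) = 1 / (1 + exp(−(θ − b)))
Exponent: (2.73 − 1.3) = 1.4300
1/(1 + e^{-1.4300}) = 0.8069
P = 0.8069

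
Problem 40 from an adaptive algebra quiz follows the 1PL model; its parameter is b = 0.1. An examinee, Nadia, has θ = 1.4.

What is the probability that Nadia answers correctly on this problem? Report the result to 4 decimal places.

0.7858

P(θ) = 1 / (1 + exp(−(θ − b)))
Exponent: (1.4 − 0.1) = 1.3000
1/(1 + e^{-1.3000}) = 0.7858
P = 0.7858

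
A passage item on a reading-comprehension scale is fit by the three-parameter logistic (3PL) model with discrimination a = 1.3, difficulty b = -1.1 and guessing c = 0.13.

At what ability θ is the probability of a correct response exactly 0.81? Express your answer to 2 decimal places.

-0.12

P(θ) = c + (1 − c) · 1 / (1 + exp(−a(θ − b)))
Remove guessing floor: (0.81 − 0.13)/(1 − 0.13) = 0.7816
logit = ln(0.7816/0.2184) = 1.2751
θ = b + logit/(a) = -1.1 + 1.2751/1.3000 = -0.1192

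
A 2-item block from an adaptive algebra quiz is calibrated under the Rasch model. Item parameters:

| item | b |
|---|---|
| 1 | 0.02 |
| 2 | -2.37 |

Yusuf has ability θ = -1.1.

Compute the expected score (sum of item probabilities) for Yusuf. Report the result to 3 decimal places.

P(θ) = 1 / (1 + exp(−(θ − b)))
P_1 = 1/(1+e^{1.1200}) = 0.2460
P_2 = 1/(1+e^{-1.2700}) = 0.7807
E[score] = 0.2460 + 0.7807 = 1.0268

1.027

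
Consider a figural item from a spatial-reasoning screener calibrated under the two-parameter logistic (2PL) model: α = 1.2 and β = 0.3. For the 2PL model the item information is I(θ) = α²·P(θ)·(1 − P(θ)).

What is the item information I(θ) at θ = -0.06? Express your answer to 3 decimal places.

0.344

P = 1/(1+e^{0.4320}) = 0.3936
P(1−P) = 0.3936 × 0.6064 = 0.2387
I = α² × P(1−P) = 1.2² × 0.2387 = 0.34371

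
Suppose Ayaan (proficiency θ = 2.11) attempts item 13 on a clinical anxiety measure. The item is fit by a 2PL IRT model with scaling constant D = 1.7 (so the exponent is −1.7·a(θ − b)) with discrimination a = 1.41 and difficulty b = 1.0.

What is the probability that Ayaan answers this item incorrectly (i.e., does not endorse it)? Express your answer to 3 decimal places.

P(θ) = 1 / (1 + exp(−D·a(θ − b)))
Exponent: 1.7 × 1.41 × (2.11 − 1.0) = 2.6607
1/(1 + e^{-2.6607}) = 0.9347
P = 0.9347
P(incorrect) = 1 − 0.9347 = 0.0653

0.065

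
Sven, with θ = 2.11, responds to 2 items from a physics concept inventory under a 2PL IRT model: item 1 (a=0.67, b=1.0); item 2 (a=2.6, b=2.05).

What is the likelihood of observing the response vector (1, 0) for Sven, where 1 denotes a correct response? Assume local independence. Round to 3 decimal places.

P(θ) = 1 / (1 + exp(−a(θ − b)))
P_1 = 1/(1+e^{-0.7437}) = 0.6778
P_2 = 1/(1+e^{-0.1560}) = 0.5389
L = P_1 × (1−P_2) = 0.6778 × 0.4611 = 0.31252

0.313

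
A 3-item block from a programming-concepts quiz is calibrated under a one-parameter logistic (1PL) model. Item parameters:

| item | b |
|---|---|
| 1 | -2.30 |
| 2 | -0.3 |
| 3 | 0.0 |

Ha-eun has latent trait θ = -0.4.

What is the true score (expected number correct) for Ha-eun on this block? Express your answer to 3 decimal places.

1.746

P(θ) = 1 / (1 + exp(−(θ − b)))
P_1 = 1/(1+e^{-1.9000}) = 0.8699
P_2 = 1/(1+e^{0.1000}) = 0.4750
P_3 = 1/(1+e^{0.4000}) = 0.4013
E[score] = 0.8699 + 0.4750 + 0.4013 = 1.7462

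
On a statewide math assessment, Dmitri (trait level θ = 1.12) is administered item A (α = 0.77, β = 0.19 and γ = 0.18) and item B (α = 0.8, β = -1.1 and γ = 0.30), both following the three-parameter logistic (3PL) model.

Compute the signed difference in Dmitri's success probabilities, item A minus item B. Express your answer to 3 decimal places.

P(θ) = γ + (1 − γ) · 1 / (1 + exp(−α(θ − β)))
P_A = 0.7308
P_B = 0.8986
P_A − P_B = -0.1678

-0.168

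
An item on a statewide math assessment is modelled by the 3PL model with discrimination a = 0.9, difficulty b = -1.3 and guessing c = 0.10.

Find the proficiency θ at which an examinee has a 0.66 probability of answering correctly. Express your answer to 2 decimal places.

-0.75

P(θ) = c + (1 − c) · 1 / (1 + exp(−a(θ − b)))
Remove guessing floor: (0.66 − 0.10)/(1 − 0.10) = 0.6222
logit = ln(0.6222/0.3778) = 0.4990
θ = b + logit/(a) = -1.3 + 0.4990/0.9000 = -0.7456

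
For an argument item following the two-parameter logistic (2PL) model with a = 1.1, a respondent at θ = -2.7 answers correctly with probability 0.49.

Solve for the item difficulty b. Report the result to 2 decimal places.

P(θ) = 1 / (1 + exp(−a(θ − b)))
logit(0.49) = ln(0.49/0.51) = -0.0400
b = θ − logit/(a) = -2.7 − (-0.0400)/1.1000 = -2.6636

-2.66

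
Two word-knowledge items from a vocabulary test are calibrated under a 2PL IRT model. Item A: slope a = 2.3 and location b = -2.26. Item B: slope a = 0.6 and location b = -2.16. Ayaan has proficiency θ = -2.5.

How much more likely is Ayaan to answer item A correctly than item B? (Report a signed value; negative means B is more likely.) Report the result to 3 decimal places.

P(θ) = 1 / (1 + exp(−a(θ − b)))
P_A = 0.3654
P_B = 0.4492
P_A − P_B = -0.0838

-0.084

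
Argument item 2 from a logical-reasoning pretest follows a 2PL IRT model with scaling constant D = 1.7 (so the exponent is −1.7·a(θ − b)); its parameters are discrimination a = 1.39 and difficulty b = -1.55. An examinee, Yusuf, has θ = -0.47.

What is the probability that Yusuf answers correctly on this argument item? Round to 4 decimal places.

0.9277

P(θ) = 1 / (1 + exp(−D·a(θ − b)))
Exponent: 1.7 × 1.39 × (-0.47 − (-1.55)) = 2.5520
1/(1 + e^{-2.5520}) = 0.9277
P = 0.9277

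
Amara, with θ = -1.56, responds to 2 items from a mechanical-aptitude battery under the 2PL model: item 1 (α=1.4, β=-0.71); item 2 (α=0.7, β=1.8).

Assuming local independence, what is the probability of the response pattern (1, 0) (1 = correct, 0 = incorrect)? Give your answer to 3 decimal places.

P(θ) = 1 / (1 + exp(−α(θ − β)))
P_1 = 1/(1+e^{1.1900}) = 0.2333
P_2 = 1/(1+e^{2.3520}) = 0.0869
L = P_1 × (1−P_2) = 0.2333 × 0.9131 = 0.21299

0.213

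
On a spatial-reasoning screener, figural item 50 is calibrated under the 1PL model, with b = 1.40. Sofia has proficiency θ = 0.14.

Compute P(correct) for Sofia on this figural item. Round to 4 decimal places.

P(θ) = 1 / (1 + exp(−(θ − b)))
Exponent: (0.14 − 1.40) = -1.2600
1/(1 + e^{1.2600}) = 0.2210
P = 0.2210

0.2210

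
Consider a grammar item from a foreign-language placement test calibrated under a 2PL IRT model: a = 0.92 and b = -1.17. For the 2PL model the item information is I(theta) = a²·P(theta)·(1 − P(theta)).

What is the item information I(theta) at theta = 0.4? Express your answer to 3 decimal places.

0.131

P = 1/(1+e^{-1.4444}) = 0.8091
P(1−P) = 0.8091 × 0.1909 = 0.1544
I = a² × P(1−P) = 0.92² × 0.1544 = 0.13071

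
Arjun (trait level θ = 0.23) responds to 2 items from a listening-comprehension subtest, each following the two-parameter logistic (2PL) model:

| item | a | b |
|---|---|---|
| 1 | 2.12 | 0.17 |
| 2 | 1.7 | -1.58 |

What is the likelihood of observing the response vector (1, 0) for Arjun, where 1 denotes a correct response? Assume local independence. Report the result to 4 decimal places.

P(θ) = 1 / (1 + exp(−a(θ − b)))
P_1 = 1/(1+e^{-0.1272}) = 0.5318
P_2 = 1/(1+e^{-3.0770}) = 0.9559
L = P_1 × (1−P_2) = 0.5318 × 0.0441 = 0.02343

0.0234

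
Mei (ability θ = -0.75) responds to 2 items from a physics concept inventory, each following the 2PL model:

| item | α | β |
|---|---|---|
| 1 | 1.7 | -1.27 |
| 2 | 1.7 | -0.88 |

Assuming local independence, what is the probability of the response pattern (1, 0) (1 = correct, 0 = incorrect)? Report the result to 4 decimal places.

P(θ) = 1 / (1 + exp(−α(θ − β)))
P_1 = 1/(1+e^{-0.8840}) = 0.7077
P_2 = 1/(1+e^{-0.2210}) = 0.5550
L = P_1 × (1−P_2) = 0.7077 × 0.4450 = 0.31489

0.3149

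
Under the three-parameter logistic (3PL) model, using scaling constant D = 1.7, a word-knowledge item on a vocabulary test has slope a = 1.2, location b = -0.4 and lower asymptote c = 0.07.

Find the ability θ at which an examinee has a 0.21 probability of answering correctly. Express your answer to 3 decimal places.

-1.248

P(θ) = c + (1 − c) · 1 / (1 + exp(−D·a(θ − b)))
Remove guessing floor: (0.21 − 0.07)/(1 − 0.07) = 0.1505
logit = ln(0.1505/0.8495) = -1.7304
θ = b + logit/(1.7·a) = -0.4 + (-1.7304)/2.0400 = -1.2482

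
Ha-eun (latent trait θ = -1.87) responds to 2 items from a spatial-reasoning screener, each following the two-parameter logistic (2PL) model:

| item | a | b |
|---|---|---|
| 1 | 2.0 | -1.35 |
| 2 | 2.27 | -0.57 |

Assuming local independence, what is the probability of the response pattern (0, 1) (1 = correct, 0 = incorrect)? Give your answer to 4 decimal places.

P(θ) = 1 / (1 + exp(−a(θ − b)))
P_1 = 1/(1+e^{1.0400}) = 0.2611
P_2 = 1/(1+e^{2.9510}) = 0.0497
L = (1−P_1) × P_2 = 0.7389 × 0.0497 = 0.03671

0.0367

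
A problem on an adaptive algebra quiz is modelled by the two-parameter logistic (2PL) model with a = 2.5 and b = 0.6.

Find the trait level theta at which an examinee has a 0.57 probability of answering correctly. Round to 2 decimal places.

0.71

P(theta) = 1 / (1 + exp(−a(theta − b)))
logit = ln(0.5700/0.4300) = 0.2819
theta = b + logit/(a) = 0.6 + 0.2819/2.5000 = 0.7127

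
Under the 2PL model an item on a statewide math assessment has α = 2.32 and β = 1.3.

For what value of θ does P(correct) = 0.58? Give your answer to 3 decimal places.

1.439

P(θ) = 1 / (1 + exp(−α(θ − β)))
logit = ln(0.5800/0.4200) = 0.3228
θ = β + logit/(α) = 1.3 + 0.3228/2.3200 = 1.4391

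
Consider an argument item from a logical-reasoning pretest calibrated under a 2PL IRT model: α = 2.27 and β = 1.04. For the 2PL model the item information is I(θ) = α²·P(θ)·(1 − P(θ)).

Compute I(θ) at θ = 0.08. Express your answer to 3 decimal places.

P = 1/(1+e^{2.1792}) = 0.1016
P(1−P) = 0.1016 × 0.8984 = 0.0913
I = α² × P(1−P) = 2.27² × 0.0913 = 0.47048

0.470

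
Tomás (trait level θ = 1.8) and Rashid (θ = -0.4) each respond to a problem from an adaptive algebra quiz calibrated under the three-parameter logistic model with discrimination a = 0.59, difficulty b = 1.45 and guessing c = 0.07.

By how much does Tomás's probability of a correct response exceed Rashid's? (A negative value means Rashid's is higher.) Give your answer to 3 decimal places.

0.279

P(θ) = c + (1 − c) · 1 / (1 + exp(−a(θ − b)))
P(Tomás) = 0.5828  [exponent 0.2065]
P(Rashid) = 0.3037  [exponent -1.0915]
Difference = 0.5828 − 0.3037 = 0.2791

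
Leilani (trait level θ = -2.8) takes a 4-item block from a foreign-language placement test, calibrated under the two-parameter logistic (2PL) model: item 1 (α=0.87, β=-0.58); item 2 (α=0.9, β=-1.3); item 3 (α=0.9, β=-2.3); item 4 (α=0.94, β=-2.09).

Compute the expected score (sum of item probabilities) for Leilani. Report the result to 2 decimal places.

P(θ) = 1 / (1 + exp(−α(θ − β)))
P_1 = 1/(1+e^{1.9314}) = 0.1266
P_2 = 1/(1+e^{1.3500}) = 0.2059
P_3 = 1/(1+e^{0.4500}) = 0.3894
P_4 = 1/(1+e^{0.6674}) = 0.3391
E[score] = 0.1266 + 0.2059 + 0.3894 + 0.3391 = 1.0609

1.06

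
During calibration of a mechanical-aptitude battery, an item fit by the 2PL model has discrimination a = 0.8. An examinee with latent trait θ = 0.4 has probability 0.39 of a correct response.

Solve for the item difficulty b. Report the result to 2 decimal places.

0.96

P(θ) = 1 / (1 + exp(−a(θ − b)))
logit(0.39) = ln(0.39/0.61) = -0.4473
b = θ − logit/(a) = 0.4 − (-0.4473)/0.8000 = 0.9591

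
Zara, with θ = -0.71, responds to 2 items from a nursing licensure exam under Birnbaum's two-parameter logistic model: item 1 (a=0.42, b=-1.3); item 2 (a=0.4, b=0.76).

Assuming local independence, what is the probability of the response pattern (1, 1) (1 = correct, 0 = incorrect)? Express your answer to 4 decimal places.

P(θ) = 1 / (1 + exp(−a(θ − b)))
P_1 = 1/(1+e^{-0.2478}) = 0.5616
P_2 = 1/(1+e^{0.5880}) = 0.3571
L = P_1 × P_2 = 0.5616 × 0.3571 = 0.20056

0.2006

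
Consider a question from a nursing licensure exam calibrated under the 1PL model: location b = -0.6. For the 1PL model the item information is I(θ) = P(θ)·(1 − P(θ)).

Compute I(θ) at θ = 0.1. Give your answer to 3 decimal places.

0.222

P = 1/(1+e^{-0.7000}) = 0.6682
P(1−P) = 0.6682 × 0.3318 = 0.2217
I = P(1−P) = 0.22171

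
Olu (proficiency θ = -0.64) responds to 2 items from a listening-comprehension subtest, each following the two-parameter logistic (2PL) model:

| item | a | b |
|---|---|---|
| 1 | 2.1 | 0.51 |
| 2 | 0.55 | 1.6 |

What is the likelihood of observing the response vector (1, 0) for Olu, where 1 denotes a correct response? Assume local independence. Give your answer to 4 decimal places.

P(θ) = 1 / (1 + exp(−a(θ − b)))
P_1 = 1/(1+e^{2.4150}) = 0.0820
P_2 = 1/(1+e^{1.2320}) = 0.2258
L = P_1 × (1−P_2) = 0.0820 × 0.7742 = 0.06351

0.0635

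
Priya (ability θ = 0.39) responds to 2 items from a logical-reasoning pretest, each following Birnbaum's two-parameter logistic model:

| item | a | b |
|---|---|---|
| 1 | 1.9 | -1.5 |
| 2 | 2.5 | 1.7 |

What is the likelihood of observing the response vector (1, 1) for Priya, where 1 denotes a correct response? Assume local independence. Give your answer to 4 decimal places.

0.0355

P(θ) = 1 / (1 + exp(−a(θ − b)))
P_1 = 1/(1+e^{-3.5910}) = 0.9732
P_2 = 1/(1+e^{3.2750}) = 0.0364
L = P_1 × P_2 = 0.9732 × 0.0364 = 0.03546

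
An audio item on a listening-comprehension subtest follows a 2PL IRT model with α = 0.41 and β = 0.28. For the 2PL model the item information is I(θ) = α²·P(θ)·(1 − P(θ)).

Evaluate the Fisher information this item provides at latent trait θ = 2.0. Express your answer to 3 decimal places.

P = 1/(1+e^{-0.7052}) = 0.6693
P(1−P) = 0.6693 × 0.3307 = 0.2213
I = α² × P(1−P) = 0.41² × 0.2213 = 0.03720

0.037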